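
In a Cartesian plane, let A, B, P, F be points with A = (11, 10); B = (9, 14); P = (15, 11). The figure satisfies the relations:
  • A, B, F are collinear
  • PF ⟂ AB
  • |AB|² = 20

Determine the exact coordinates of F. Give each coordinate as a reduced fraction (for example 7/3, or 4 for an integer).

F = (57/5, 46/5)

1. F_x = 57/5  [[A, B, F are collinear ⇒ -4x-2y+64=0] ∩ [PF ⟂ AB ⇒ -2x+4y-14=0]]
2. F_y = 46/5  [[A, B, F are collinear ⇒ -4x-2y+64=0] ∩ [PF ⟂ AB ⇒ -2x+4y-14=0]]
   so F = (57/5, 46/5)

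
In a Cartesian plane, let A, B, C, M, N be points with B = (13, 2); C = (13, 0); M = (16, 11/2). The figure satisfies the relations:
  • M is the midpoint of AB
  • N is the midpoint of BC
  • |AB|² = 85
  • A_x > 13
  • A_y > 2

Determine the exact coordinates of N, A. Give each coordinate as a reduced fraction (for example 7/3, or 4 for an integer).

N = (13, 1)
A = (19, 9)

1. A_x = 19  [A = 2·M−B = 2·(16, 11/2)−(13, 2)]
2. A_y = 9  [A = 2·M−B = 2·(16, 11/2)−(13, 2)]
   so A = (19, 9)
3. N_x = 13  [2·N = B+C = (13, 2)+(13, 0)]
4. N_y = 1  [2·N = B+C = (13, 2)+(13, 0)]
   so N = (13, 1)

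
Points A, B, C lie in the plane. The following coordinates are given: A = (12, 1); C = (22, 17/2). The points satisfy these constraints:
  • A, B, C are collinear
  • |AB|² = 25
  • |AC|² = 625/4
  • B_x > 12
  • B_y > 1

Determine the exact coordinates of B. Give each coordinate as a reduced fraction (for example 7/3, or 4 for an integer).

1. B_x = 16  [[A, B, C are collinear ⇒ 15/2x-10y-80=0] ∩ [|B−(12, 1)|²=25]]
2. B_y = 4  [[A, B, C are collinear ⇒ 15/2x-10y-80=0] ∩ [|B−(12, 1)|²=25]]
   so B = (16, 4)

B = (16, 4)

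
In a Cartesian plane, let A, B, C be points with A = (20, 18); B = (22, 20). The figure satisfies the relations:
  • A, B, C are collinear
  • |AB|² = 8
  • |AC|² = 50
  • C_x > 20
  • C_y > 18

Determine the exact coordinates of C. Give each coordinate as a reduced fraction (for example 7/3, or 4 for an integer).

1. C_x = 25  [[A, B, C are collinear ⇒ -2x+2y+4=0] ∩ [|C−(20, 18)|²=50]]
2. C_y = 23  [[A, B, C are collinear ⇒ -2x+2y+4=0] ∩ [|C−(20, 18)|²=50]]
   so C = (25, 23)

C = (25, 23)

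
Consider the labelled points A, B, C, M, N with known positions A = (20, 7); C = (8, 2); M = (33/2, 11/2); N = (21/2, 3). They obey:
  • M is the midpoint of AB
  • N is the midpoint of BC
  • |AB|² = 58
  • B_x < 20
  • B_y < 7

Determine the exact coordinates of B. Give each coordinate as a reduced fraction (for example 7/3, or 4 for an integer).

1. B_x = 13  [B = 2·M−A = 2·(33/2, 11/2)−(20, 7)]
2. B_y = 4  [B = 2·M−A = 2·(33/2, 11/2)−(20, 7)]
   so B = (13, 4)

B = (13, 4)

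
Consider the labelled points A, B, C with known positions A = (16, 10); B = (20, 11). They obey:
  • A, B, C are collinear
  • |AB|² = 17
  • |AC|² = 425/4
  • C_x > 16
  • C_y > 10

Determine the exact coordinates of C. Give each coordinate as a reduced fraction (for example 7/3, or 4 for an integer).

C = (26, 25/2)

1. C_x = 26  [[A, B, C are collinear ⇒ -1x+4y-24=0] ∩ [|C−(16, 10)|²=425/4]]
2. C_y = 25/2  [[A, B, C are collinear ⇒ -1x+4y-24=0] ∩ [|C−(16, 10)|²=425/4]]
   so C = (26, 25/2)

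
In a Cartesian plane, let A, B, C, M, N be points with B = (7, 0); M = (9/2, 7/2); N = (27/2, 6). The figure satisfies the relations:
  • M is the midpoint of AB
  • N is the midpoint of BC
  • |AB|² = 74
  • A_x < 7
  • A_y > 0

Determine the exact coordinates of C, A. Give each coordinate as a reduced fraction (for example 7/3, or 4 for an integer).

C = (20, 12)
A = (2, 7)

1. A_x = 2  [A = 2·M−B = 2·(9/2, 7/2)−(7, 0)]
2. A_y = 7  [A = 2·M−B = 2·(9/2, 7/2)−(7, 0)]
   so A = (2, 7)
3. C_x = 20  [C = 2·N−B = 2·(27/2, 6)−(7, 0)]
4. C_y = 12  [C = 2·N−B = 2·(27/2, 6)−(7, 0)]
   so C = (20, 12)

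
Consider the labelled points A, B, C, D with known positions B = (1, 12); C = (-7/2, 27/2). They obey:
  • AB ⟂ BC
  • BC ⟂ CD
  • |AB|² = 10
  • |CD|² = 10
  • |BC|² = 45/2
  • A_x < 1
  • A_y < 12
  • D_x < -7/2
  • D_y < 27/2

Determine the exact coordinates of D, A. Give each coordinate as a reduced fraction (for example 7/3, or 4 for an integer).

1. D_x = -9/2  [[BC ⟂ CD ⇒ -9/2x+3/2y-36=0] ∩ [|D−(-7/2, 27/2)|²=10]]
2. D_y = 21/2  [[BC ⟂ CD ⇒ -9/2x+3/2y-36=0] ∩ [|D−(-7/2, 27/2)|²=10]]
   so D = (-9/2, 21/2)
3. A_x = 0  [[AB ⟂ BC ⇒ 9/2x-3/2y+27/2=0] ∩ [|A−(1, 12)|²=10]]
4. A_y = 9  [[AB ⟂ BC ⇒ 9/2x-3/2y+27/2=0] ∩ [|A−(1, 12)|²=10]]
   so A = (0, 9)

D = (-9/2, 21/2)
A = (0, 9)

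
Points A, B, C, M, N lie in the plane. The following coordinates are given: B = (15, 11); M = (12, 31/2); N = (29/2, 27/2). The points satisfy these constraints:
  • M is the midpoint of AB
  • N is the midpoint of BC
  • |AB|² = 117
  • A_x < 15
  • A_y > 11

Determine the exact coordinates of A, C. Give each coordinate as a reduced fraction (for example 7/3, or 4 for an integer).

A = (9, 20)
C = (14, 16)

1. A_x = 9  [A = 2·M−B = 2·(12, 31/2)−(15, 11)]
2. A_y = 20  [A = 2·M−B = 2·(12, 31/2)−(15, 11)]
   so A = (9, 20)
3. C_x = 14  [C = 2·N−B = 2·(29/2, 27/2)−(15, 11)]
4. C_y = 16  [C = 2·N−B = 2·(29/2, 27/2)−(15, 11)]
   so C = (14, 16)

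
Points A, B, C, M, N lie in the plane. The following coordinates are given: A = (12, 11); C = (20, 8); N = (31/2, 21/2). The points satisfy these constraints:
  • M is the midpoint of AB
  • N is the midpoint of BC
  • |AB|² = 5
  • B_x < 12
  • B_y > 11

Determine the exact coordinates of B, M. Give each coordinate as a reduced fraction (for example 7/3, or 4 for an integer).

B = (11, 13)
M = (23/2, 12)

1. B_x = 11  [B = 2·N−C = 2·(31/2, 21/2)−(20, 8)]
2. B_y = 13  [B = 2·N−C = 2·(31/2, 21/2)−(20, 8)]
   so B = (11, 13)
3. M_x = 23/2  [2·M = A+B = (12, 11)+(11, 13)]
4. M_y = 12  [2·M = A+B = (12, 11)+(11, 13)]
   so M = (23/2, 12)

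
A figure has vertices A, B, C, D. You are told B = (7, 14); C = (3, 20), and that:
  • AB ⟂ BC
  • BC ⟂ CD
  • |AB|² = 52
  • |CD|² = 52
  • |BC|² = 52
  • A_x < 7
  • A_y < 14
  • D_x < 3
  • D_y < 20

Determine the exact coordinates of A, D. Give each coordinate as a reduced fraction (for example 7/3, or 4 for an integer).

A = (1, 10)
D = (-3, 16)

1. A_x = 1  [[AB ⟂ BC ⇒ 4x-6y+56=0] ∩ [|A−(7, 14)|²=52]]
2. A_y = 10  [[AB ⟂ BC ⇒ 4x-6y+56=0] ∩ [|A−(7, 14)|²=52]]
   so A = (1, 10)
3. D_x = -3  [[BC ⟂ CD ⇒ -4x+6y-108=0] ∩ [|D−(3, 20)|²=52]]
4. D_y = 16  [[BC ⟂ CD ⇒ -4x+6y-108=0] ∩ [|D−(3, 20)|²=52]]
   so D = (-3, 16)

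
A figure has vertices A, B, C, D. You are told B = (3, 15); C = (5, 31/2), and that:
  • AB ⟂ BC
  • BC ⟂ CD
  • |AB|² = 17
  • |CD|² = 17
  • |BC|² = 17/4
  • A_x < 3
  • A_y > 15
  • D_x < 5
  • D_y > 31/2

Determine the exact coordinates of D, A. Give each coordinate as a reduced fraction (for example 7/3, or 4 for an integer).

1. D_x = 4  [[BC ⟂ CD ⇒ 2x+1/2y-71/4=0] ∩ [|D−(5, 31/2)|²=17]]
2. D_y = 39/2  [[BC ⟂ CD ⇒ 2x+1/2y-71/4=0] ∩ [|D−(5, 31/2)|²=17]]
   so D = (4, 39/2)
3. A_x = 2  [[AB ⟂ BC ⇒ -2x-1/2y+27/2=0] ∩ [|A−(3, 15)|²=17]]
4. A_y = 19  [[AB ⟂ BC ⇒ -2x-1/2y+27/2=0] ∩ [|A−(3, 15)|²=17]]
   so A = (2, 19)

D = (4, 39/2)
A = (2, 19)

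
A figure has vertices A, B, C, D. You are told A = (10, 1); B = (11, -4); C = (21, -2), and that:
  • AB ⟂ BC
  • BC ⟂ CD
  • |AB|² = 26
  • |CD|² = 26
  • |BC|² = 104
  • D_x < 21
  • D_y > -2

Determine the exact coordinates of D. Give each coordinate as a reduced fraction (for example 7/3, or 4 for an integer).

D = (20, 3)

1. D_x = 20  [[BC ⟂ CD ⇒ 10x+2y-206=0] ∩ [|D−(21, -2)|²=26]]
2. D_y = 3  [[BC ⟂ CD ⇒ 10x+2y-206=0] ∩ [|D−(21, -2)|²=26]]
   so D = (20, 3)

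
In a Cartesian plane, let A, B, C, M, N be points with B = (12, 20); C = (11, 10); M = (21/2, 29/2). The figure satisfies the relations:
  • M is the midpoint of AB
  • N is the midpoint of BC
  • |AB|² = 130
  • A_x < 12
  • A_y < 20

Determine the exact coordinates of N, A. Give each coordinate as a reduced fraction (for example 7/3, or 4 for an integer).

1. A_x = 9  [A = 2·M−B = 2·(21/2, 29/2)−(12, 20)]
2. A_y = 9  [A = 2·M−B = 2·(21/2, 29/2)−(12, 20)]
   so A = (9, 9)
3. N_x = 23/2  [2·N = B+C = (12, 20)+(11, 10)]
4. N_y = 15  [2·N = B+C = (12, 20)+(11, 10)]
   so N = (23/2, 15)

N = (23/2, 15)
A = (9, 9)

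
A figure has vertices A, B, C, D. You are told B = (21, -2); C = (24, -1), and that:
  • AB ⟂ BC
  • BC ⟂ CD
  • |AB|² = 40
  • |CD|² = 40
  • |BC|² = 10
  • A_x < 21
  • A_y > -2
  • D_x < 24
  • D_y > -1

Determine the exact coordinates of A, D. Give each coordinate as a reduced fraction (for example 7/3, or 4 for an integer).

1. A_x = 19  [[AB ⟂ BC ⇒ -3x-1y+61=0] ∩ [|A−(21, -2)|²=40]]
2. A_y = 4  [[AB ⟂ BC ⇒ -3x-1y+61=0] ∩ [|A−(21, -2)|²=40]]
   so A = (19, 4)
3. D_x = 22  [[BC ⟂ CD ⇒ 3x+1y-71=0] ∩ [|D−(24, -1)|²=40]]
4. D_y = 5  [[BC ⟂ CD ⇒ 3x+1y-71=0] ∩ [|D−(24, -1)|²=40]]
   so D = (22, 5)

A = (19, 4)
D = (22, 5)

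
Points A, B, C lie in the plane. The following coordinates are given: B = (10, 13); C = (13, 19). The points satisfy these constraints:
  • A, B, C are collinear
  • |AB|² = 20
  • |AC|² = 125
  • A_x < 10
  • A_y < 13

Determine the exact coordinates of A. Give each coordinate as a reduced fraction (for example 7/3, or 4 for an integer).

1. A_x = 8  [[A, B, C are collinear ⇒ -6x+3y+21=0] ∩ [|A−(10, 13)|²=20]]
2. A_y = 9  [[A, B, C are collinear ⇒ -6x+3y+21=0] ∩ [|A−(10, 13)|²=20]]
   so A = (8, 9)

A = (8, 9)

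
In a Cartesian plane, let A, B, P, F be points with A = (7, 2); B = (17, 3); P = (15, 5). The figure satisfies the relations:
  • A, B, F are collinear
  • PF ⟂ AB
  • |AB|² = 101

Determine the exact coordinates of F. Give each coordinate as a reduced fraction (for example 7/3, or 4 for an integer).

1. F_x = 1537/101  [[A, B, F are collinear ⇒ -1x+10y-13=0] ∩ [PF ⟂ AB ⇒ 10x+1y-155=0]]
2. F_y = 285/101  [[A, B, F are collinear ⇒ -1x+10y-13=0] ∩ [PF ⟂ AB ⇒ 10x+1y-155=0]]
   so F = (1537/101, 285/101)

F = (1537/101, 285/101)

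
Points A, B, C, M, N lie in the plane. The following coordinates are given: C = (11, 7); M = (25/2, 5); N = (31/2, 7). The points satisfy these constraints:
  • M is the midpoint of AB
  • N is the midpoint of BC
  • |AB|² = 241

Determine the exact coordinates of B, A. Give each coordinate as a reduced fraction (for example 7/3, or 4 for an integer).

1. B_x = 20  [B = 2·N−C = 2·(31/2, 7)−(11, 7)]
2. B_y = 7  [B = 2·N−C = 2·(31/2, 7)−(11, 7)]
   so B = (20, 7)
3. A_x = 5  [A = 2·M−B = 2·(25/2, 5)−(20, 7)]
4. A_y = 3  [A = 2·M−B = 2·(25/2, 5)−(20, 7)]
   so A = (5, 3)

B = (20, 7)
A = (5, 3)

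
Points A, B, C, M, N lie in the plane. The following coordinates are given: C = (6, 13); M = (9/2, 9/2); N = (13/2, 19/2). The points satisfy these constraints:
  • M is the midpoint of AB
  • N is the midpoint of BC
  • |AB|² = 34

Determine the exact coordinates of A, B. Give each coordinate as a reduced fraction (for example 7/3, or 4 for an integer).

1. B_x = 7  [B = 2·N−C = 2·(13/2, 19/2)−(6, 13)]
2. B_y = 6  [B = 2·N−C = 2·(13/2, 19/2)−(6, 13)]
   so B = (7, 6)
3. A_x = 2  [A = 2·M−B = 2·(9/2, 9/2)−(7, 6)]
4. A_y = 3  [A = 2·M−B = 2·(9/2, 9/2)−(7, 6)]
   so A = (2, 3)

A = (2, 3)
B = (7, 6)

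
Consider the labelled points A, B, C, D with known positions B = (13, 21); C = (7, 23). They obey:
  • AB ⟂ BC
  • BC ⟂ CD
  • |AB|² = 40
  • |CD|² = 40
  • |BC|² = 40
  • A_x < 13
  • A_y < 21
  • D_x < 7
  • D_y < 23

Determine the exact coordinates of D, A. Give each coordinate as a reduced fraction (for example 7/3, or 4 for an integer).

D = (5, 17)
A = (11, 15)

1. D_x = 5  [[BC ⟂ CD ⇒ -6x+2y-4=0] ∩ [|D−(7, 23)|²=40]]
2. D_y = 17  [[BC ⟂ CD ⇒ -6x+2y-4=0] ∩ [|D−(7, 23)|²=40]]
   so D = (5, 17)
3. A_x = 11  [[AB ⟂ BC ⇒ 6x-2y-36=0] ∩ [|A−(13, 21)|²=40]]
4. A_y = 15  [[AB ⟂ BC ⇒ 6x-2y-36=0] ∩ [|A−(13, 21)|²=40]]
   so A = (11, 15)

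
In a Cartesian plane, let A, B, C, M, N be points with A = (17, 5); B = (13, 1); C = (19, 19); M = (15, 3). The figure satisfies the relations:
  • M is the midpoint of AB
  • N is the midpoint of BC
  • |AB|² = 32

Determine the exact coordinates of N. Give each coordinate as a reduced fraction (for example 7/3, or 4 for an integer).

N = (16, 10)

1. N_x = 16  [2·N = B+C = (13, 1)+(19, 19)]
2. N_y = 10  [2·N = B+C = (13, 1)+(19, 19)]
   so N = (16, 10)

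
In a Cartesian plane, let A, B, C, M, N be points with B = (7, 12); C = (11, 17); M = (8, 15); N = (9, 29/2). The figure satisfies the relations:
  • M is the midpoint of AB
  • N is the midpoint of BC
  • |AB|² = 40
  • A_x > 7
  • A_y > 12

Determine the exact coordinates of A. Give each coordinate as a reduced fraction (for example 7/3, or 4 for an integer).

1. A_x = 9  [A = 2·M−B = 2·(8, 15)−(7, 12)]
2. A_y = 18  [A = 2·M−B = 2·(8, 15)−(7, 12)]
   so A = (9, 18)

A = (9, 18)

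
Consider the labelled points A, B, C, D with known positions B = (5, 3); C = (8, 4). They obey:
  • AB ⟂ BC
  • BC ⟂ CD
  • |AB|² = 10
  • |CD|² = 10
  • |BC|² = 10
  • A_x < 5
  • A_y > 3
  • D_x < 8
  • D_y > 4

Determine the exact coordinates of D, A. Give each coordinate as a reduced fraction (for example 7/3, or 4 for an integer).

1. D_x = 7  [[BC ⟂ CD ⇒ 3x+1y-28=0] ∩ [|D−(8, 4)|²=10]]
2. D_y = 7  [[BC ⟂ CD ⇒ 3x+1y-28=0] ∩ [|D−(8, 4)|²=10]]
   so D = (7, 7)
3. A_x = 4  [[AB ⟂ BC ⇒ -3x-1y+18=0] ∩ [|A−(5, 3)|²=10]]
4. A_y = 6  [[AB ⟂ BC ⇒ -3x-1y+18=0] ∩ [|A−(5, 3)|²=10]]
   so A = (4, 6)

D = (7, 7)
A = (4, 6)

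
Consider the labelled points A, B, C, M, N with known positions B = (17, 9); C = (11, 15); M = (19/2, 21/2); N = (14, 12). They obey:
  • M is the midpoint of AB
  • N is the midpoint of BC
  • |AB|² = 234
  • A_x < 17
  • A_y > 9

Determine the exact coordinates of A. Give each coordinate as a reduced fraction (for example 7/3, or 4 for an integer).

1. A_x = 2  [A = 2·M−B = 2·(19/2, 21/2)−(17, 9)]
2. A_y = 12  [A = 2·M−B = 2·(19/2, 21/2)−(17, 9)]
   so A = (2, 12)

A = (2, 12)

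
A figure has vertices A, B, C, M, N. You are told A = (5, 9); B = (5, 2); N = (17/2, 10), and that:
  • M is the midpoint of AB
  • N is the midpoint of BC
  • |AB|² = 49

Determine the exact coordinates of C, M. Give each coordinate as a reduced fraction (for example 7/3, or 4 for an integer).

1. M_x = 5  [2·M = A+B = (5, 9)+(5, 2)]
2. M_y = 11/2  [2·M = A+B = (5, 9)+(5, 2)]
   so M = (5, 11/2)
3. C_x = 12  [C = 2·N−B = 2·(17/2, 10)−(5, 2)]
4. C_y = 18  [C = 2·N−B = 2·(17/2, 10)−(5, 2)]
   so C = (12, 18)

C = (12, 18)
M = (5, 11/2)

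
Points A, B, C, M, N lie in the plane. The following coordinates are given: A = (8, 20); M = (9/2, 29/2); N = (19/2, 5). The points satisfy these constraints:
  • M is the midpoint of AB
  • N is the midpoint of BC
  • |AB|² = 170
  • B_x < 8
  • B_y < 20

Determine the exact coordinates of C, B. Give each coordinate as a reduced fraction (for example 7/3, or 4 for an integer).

1. B_x = 1  [B = 2·M−A = 2·(9/2, 29/2)−(8, 20)]
2. B_y = 9  [B = 2·M−A = 2·(9/2, 29/2)−(8, 20)]
   so B = (1, 9)
3. C_x = 18  [C = 2·N−B = 2·(19/2, 5)−(1, 9)]
4. C_y = 1  [C = 2·N−B = 2·(19/2, 5)−(1, 9)]
   so C = (18, 1)

C = (18, 1)
B = (1, 9)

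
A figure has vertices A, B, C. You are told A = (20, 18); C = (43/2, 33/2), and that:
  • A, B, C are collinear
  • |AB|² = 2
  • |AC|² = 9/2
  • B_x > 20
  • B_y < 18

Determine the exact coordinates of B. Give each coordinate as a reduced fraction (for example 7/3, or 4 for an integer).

B = (21, 17)

1. B_x = 21  [[A, B, C are collinear ⇒ -3/2x-3/2y+57=0] ∩ [|B−(20, 18)|²=2]]
2. B_y = 17  [[A, B, C are collinear ⇒ -3/2x-3/2y+57=0] ∩ [|B−(20, 18)|²=2]]
   so B = (21, 17)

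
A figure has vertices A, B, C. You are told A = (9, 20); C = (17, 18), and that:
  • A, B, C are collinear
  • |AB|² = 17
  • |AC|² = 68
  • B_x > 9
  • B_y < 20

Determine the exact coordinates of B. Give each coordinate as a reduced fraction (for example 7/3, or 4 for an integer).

1. B_x = 13  [[A, B, C are collinear ⇒ -2x-8y+178=0] ∩ [|B−(9, 20)|²=17]]
2. B_y = 19  [[A, B, C are collinear ⇒ -2x-8y+178=0] ∩ [|B−(9, 20)|²=17]]
   so B = (13, 19)

B = (13, 19)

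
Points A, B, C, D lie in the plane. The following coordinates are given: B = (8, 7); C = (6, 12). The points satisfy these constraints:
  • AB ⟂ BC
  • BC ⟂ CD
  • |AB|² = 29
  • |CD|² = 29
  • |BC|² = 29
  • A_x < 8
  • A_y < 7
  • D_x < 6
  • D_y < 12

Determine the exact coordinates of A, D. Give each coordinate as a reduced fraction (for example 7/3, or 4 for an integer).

1. A_x = 3  [[AB ⟂ BC ⇒ 2x-5y+19=0] ∩ [|A−(8, 7)|²=29]]
2. A_y = 5  [[AB ⟂ BC ⇒ 2x-5y+19=0] ∩ [|A−(8, 7)|²=29]]
   so A = (3, 5)
3. D_x = 1  [[BC ⟂ CD ⇒ -2x+5y-48=0] ∩ [|D−(6, 12)|²=29]]
4. D_y = 10  [[BC ⟂ CD ⇒ -2x+5y-48=0] ∩ [|D−(6, 12)|²=29]]
   so D = (1, 10)

A = (3, 5)
D = (1, 10)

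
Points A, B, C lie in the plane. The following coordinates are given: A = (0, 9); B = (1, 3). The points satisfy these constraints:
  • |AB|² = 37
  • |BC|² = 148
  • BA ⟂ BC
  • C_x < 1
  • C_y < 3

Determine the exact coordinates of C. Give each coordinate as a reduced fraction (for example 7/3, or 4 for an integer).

1. C_x = -11  [[BA ⟂ BC ⇒ -1x+6y-17=0] ∩ [|C−(1, 3)|²=148]]
2. C_y = 1  [[BA ⟂ BC ⇒ -1x+6y-17=0] ∩ [|C−(1, 3)|²=148]]
   so C = (-11, 1)

C = (-11, 1)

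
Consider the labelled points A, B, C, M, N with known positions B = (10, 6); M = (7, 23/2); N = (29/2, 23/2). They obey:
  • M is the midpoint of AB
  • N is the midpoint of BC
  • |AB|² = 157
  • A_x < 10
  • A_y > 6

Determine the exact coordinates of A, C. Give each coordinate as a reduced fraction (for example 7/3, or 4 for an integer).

1. A_x = 4  [A = 2·M−B = 2·(7, 23/2)−(10, 6)]
2. A_y = 17  [A = 2·M−B = 2·(7, 23/2)−(10, 6)]
   so A = (4, 17)
3. C_x = 19  [C = 2·N−B = 2·(29/2, 23/2)−(10, 6)]
4. C_y = 17  [C = 2·N−B = 2·(29/2, 23/2)−(10, 6)]
   so C = (19, 17)

A = (4, 17)
C = (19, 17)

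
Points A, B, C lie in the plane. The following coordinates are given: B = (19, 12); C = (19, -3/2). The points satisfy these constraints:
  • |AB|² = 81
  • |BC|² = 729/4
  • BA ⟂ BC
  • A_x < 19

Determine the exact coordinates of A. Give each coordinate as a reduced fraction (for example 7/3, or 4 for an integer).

A = (10, 12)

1. A_x = 10  [[BA ⟂ BC ⇒ -27/2y+162=0] ∩ [|A−(19, 12)|²=81]]
2. A_y = 12  [[BA ⟂ BC ⇒ -27/2y+162=0] ∩ [|A−(19, 12)|²=81]]
   so A = (10, 12)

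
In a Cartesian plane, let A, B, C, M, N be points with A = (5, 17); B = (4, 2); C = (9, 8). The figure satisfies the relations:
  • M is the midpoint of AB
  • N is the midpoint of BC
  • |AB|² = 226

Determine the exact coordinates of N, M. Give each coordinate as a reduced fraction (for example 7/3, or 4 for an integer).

1. M_x = 9/2  [2·M = A+B = (5, 17)+(4, 2)]
2. M_y = 19/2  [2·M = A+B = (5, 17)+(4, 2)]
   so M = (9/2, 19/2)
3. N_x = 13/2  [2·N = B+C = (4, 2)+(9, 8)]
4. N_y = 5  [2·N = B+C = (4, 2)+(9, 8)]
   so N = (13/2, 5)

N = (13/2, 5)
M = (9/2, 19/2)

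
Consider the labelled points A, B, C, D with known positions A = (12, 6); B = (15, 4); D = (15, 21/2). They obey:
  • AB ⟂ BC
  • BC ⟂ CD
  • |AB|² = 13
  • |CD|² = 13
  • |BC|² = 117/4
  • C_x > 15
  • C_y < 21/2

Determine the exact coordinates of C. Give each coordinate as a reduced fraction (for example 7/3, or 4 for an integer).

C = (18, 17/2)

1. C_x = 18  [[AB ⟂ BC ⇒ 3x-2y-37=0] ∩ [|C−(15, 21/2)|²=13]]
2. C_y = 17/2  [[AB ⟂ BC ⇒ 3x-2y-37=0] ∩ [|C−(15, 21/2)|²=13]]
   so C = (18, 17/2)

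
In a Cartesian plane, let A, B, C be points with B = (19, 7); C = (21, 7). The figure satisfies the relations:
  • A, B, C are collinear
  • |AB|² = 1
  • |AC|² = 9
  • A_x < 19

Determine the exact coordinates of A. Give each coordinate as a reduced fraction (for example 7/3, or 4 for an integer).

1. A_x = 18  [[A, B, C are collinear ⇒ 2y-14=0] ∩ [|A−(19, 7)|²=1]]
2. A_y = 7  [[A, B, C are collinear ⇒ 2y-14=0] ∩ [|A−(19, 7)|²=1]]
   so A = (18, 7)

A = (18, 7)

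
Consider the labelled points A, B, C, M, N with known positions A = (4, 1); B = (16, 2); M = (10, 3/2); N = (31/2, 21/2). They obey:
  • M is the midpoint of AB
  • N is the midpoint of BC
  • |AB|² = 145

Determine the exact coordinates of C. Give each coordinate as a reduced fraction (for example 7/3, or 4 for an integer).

C = (15, 19)

1. C_x = 15  [C = 2·N−B = 2·(31/2, 21/2)−(16, 2)]
2. C_y = 19  [C = 2·N−B = 2·(31/2, 21/2)−(16, 2)]
   so C = (15, 19)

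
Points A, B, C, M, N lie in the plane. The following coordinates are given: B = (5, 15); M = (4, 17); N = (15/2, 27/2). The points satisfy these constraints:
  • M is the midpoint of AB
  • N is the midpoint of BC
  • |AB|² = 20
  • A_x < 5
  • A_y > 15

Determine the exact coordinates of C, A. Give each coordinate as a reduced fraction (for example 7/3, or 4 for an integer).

1. A_x = 3  [A = 2·M−B = 2·(4, 17)−(5, 15)]
2. A_y = 19  [A = 2·M−B = 2·(4, 17)−(5, 15)]
   so A = (3, 19)
3. C_x = 10  [C = 2·N−B = 2·(15/2, 27/2)−(5, 15)]
4. C_y = 12  [C = 2·N−B = 2·(15/2, 27/2)−(5, 15)]
   so C = (10, 12)

C = (10, 12)
A = (3, 19)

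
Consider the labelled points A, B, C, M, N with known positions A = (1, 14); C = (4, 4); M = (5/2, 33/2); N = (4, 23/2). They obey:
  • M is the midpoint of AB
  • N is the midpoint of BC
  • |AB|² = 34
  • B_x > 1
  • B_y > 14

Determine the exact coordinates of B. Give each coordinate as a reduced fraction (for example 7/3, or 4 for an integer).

B = (4, 19)

1. B_x = 4  [B = 2·M−A = 2·(5/2, 33/2)−(1, 14)]
2. B_y = 19  [B = 2·M−A = 2·(5/2, 33/2)−(1, 14)]
   so B = (4, 19)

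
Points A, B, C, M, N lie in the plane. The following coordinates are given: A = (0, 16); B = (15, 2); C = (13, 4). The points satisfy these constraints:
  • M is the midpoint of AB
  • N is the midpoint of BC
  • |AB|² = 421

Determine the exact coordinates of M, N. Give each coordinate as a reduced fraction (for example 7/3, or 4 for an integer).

M = (15/2, 9)
N = (14, 3)

1. M_x = 15/2  [2·M = A+B = (0, 16)+(15, 2)]
2. M_y = 9  [2·M = A+B = (0, 16)+(15, 2)]
   so M = (15/2, 9)
3. N_x = 14  [2·N = B+C = (15, 2)+(13, 4)]
4. N_y = 3  [2·N = B+C = (15, 2)+(13, 4)]
   so N = (14, 3)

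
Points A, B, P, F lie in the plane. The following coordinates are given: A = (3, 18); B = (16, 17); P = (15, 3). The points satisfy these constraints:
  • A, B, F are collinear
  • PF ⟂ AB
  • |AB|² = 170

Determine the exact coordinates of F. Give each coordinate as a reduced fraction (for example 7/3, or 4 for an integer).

F = (2733/170, 2889/170)

1. F_x = 2733/170  [[A, B, F are collinear ⇒ 1x+13y-237=0] ∩ [PF ⟂ AB ⇒ 13x-1y-192=0]]
2. F_y = 2889/170  [[A, B, F are collinear ⇒ 1x+13y-237=0] ∩ [PF ⟂ AB ⇒ 13x-1y-192=0]]
   so F = (2733/170, 2889/170)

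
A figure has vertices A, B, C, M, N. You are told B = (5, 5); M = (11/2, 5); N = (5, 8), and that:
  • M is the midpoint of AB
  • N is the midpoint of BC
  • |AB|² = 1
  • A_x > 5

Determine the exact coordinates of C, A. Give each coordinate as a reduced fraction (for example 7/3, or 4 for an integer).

1. A_x = 6  [A = 2·M−B = 2·(11/2, 5)−(5, 5)]
2. A_y = 5  [A = 2·M−B = 2·(11/2, 5)−(5, 5)]
   so A = (6, 5)
3. C_x = 5  [C = 2·N−B = 2·(5, 8)−(5, 5)]
4. C_y = 11  [C = 2·N−B = 2·(5, 8)−(5, 5)]
   so C = (5, 11)

C = (5, 11)
A = (6, 5)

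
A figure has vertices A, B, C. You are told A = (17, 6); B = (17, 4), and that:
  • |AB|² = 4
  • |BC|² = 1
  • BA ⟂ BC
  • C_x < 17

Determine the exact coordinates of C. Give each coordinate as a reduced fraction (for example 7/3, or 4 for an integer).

1. C_x = 16  [[BA ⟂ BC ⇒ 2y-8=0] ∩ [|C−(17, 4)|²=1]]
2. C_y = 4  [[BA ⟂ BC ⇒ 2y-8=0] ∩ [|C−(17, 4)|²=1]]
   so C = (16, 4)

C = (16, 4)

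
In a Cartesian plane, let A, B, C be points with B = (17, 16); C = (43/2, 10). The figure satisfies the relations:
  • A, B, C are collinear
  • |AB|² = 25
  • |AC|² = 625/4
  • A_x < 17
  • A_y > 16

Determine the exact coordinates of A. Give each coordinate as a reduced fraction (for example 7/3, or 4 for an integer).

1. A_x = 14  [[A, B, C are collinear ⇒ 6x+9/2y-174=0] ∩ [|A−(17, 16)|²=25]]
2. A_y = 20  [[A, B, C are collinear ⇒ 6x+9/2y-174=0] ∩ [|A−(17, 16)|²=25]]
   so A = (14, 20)

A = (14, 20)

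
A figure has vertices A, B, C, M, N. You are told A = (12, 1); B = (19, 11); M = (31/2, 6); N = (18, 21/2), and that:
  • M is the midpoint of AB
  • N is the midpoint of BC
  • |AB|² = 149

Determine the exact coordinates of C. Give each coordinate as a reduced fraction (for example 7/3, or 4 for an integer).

C = (17, 10)

1. C_x = 17  [C = 2·N−B = 2·(18, 21/2)−(19, 11)]
2. C_y = 10  [C = 2·N−B = 2·(18, 21/2)−(19, 11)]
   so C = (17, 10)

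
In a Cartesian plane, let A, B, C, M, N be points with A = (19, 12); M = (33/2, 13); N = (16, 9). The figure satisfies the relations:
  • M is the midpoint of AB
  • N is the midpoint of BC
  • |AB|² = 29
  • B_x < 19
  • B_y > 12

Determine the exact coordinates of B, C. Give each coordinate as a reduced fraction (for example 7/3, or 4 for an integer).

B = (14, 14)
C = (18, 4)

1. B_x = 14  [B = 2·M−A = 2·(33/2, 13)−(19, 12)]
2. B_y = 14  [B = 2·M−A = 2·(33/2, 13)−(19, 12)]
   so B = (14, 14)
3. C_x = 18  [C = 2·N−B = 2·(16, 9)−(14, 14)]
4. C_y = 4  [C = 2·N−B = 2·(16, 9)−(14, 14)]
   so C = (18, 4)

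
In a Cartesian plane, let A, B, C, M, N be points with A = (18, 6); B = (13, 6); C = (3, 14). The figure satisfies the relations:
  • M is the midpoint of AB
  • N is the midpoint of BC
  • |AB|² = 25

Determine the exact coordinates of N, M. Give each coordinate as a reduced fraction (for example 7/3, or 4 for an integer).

1. M_x = 31/2  [2·M = A+B = (18, 6)+(13, 6)]
2. M_y = 6  [2·M = A+B = (18, 6)+(13, 6)]
   so M = (31/2, 6)
3. N_x = 8  [2·N = B+C = (13, 6)+(3, 14)]
4. N_y = 10  [2·N = B+C = (13, 6)+(3, 14)]
   so N = (8, 10)

N = (8, 10)
M = (31/2, 6)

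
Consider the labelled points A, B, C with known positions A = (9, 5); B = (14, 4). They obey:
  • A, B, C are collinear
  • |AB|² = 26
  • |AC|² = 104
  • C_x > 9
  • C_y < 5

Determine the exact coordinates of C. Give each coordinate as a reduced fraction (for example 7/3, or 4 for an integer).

1. C_x = 19  [[A, B, C are collinear ⇒ 1x+5y-34=0] ∩ [|C−(9, 5)|²=104]]
2. C_y = 3  [[A, B, C are collinear ⇒ 1x+5y-34=0] ∩ [|C−(9, 5)|²=104]]
   so C = (19, 3)

C = (19, 3)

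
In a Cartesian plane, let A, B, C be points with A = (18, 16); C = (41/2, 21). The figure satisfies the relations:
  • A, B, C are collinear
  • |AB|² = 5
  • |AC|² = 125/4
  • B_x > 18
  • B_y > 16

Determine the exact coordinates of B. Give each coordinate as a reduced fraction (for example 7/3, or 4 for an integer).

B = (19, 18)

1. B_x = 19  [[A, B, C are collinear ⇒ 5x-5/2y-50=0] ∩ [|B−(18, 16)|²=5]]
2. B_y = 18  [[A, B, C are collinear ⇒ 5x-5/2y-50=0] ∩ [|B−(18, 16)|²=5]]
   so B = (19, 18)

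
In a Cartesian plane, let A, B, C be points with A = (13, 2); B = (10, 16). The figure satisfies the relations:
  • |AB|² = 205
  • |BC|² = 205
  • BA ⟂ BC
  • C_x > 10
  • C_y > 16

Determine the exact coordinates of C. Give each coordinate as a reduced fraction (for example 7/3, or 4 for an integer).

1. C_x = 24  [[BA ⟂ BC ⇒ 3x-14y+194=0] ∩ [|C−(10, 16)|²=205]]
2. C_y = 19  [[BA ⟂ BC ⇒ 3x-14y+194=0] ∩ [|C−(10, 16)|²=205]]
   so C = (24, 19)

C = (24, 19)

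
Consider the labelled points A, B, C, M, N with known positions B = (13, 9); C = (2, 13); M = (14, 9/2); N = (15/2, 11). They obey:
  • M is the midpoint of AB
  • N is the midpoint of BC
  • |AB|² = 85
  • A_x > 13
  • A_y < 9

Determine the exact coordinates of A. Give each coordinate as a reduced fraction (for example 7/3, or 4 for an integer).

A = (15, 0)

1. A_x = 15  [A = 2·M−B = 2·(14, 9/2)−(13, 9)]
2. A_y = 0  [A = 2·M−B = 2·(14, 9/2)−(13, 9)]
   so A = (15, 0)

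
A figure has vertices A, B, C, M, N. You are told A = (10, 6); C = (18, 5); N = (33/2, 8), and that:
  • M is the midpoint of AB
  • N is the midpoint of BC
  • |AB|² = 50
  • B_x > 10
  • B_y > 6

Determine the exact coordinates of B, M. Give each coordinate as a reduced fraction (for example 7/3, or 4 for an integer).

1. B_x = 15  [B = 2·N−C = 2·(33/2, 8)−(18, 5)]
2. B_y = 11  [B = 2·N−C = 2·(33/2, 8)−(18, 5)]
   so B = (15, 11)
3. M_x = 25/2  [2·M = A+B = (10, 6)+(15, 11)]
4. M_y = 17/2  [2·M = A+B = (10, 6)+(15, 11)]
   so M = (25/2, 17/2)

B = (15, 11)
M = (25/2, 17/2)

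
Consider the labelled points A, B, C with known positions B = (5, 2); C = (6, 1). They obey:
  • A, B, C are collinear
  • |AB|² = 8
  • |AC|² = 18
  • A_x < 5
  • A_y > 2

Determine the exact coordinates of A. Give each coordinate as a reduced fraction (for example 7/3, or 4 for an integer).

1. A_x = 3  [[A, B, C are collinear ⇒ 1x+1y-7=0] ∩ [|A−(5, 2)|²=8]]
2. A_y = 4  [[A, B, C are collinear ⇒ 1x+1y-7=0] ∩ [|A−(5, 2)|²=8]]
   so A = (3, 4)

A = (3, 4)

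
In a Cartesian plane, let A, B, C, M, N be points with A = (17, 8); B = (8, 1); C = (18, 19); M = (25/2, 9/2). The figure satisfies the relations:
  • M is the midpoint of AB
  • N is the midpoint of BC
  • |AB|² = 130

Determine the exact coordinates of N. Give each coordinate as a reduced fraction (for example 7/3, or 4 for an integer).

1. N_x = 13  [2·N = B+C = (8, 1)+(18, 19)]
2. N_y = 10  [2·N = B+C = (8, 1)+(18, 19)]
   so N = (13, 10)

N = (13, 10)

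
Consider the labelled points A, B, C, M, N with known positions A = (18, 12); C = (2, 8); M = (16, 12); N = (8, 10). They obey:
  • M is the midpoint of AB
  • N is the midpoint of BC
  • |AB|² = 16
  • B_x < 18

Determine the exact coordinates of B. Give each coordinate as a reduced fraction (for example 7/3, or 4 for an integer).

1. B_x = 14  [B = 2·M−A = 2·(16, 12)−(18, 12)]
2. B_y = 12  [B = 2·M−A = 2·(16, 12)−(18, 12)]
   so B = (14, 12)

B = (14, 12)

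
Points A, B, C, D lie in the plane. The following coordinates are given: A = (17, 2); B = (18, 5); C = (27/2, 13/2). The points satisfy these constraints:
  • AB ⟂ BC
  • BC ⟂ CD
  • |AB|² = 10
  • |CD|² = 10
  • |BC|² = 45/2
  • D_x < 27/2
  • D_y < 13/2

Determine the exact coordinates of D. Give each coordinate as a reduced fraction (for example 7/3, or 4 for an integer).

D = (25/2, 7/2)

1. D_x = 25/2  [[BC ⟂ CD ⇒ -9/2x+3/2y+51=0] ∩ [|D−(27/2, 13/2)|²=10]]
2. D_y = 7/2  [[BC ⟂ CD ⇒ -9/2x+3/2y+51=0] ∩ [|D−(27/2, 13/2)|²=10]]
   so D = (25/2, 7/2)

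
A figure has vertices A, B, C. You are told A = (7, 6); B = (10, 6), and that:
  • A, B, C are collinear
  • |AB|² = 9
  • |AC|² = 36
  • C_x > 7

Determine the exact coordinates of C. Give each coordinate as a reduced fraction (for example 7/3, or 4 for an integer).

C = (13, 6)

1. C_x = 13  [[A, B, C are collinear ⇒ 3y-18=0] ∩ [|C−(7, 6)|²=36]]
2. C_y = 6  [[A, B, C are collinear ⇒ 3y-18=0] ∩ [|C−(7, 6)|²=36]]
   so C = (13, 6)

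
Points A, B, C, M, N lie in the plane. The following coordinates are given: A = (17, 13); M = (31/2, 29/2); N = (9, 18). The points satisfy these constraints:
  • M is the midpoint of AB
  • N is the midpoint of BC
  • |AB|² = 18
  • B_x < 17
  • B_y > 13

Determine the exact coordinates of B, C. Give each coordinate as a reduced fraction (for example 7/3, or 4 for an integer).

1. B_x = 14  [B = 2·M−A = 2·(31/2, 29/2)−(17, 13)]
2. B_y = 16  [B = 2·M−A = 2·(31/2, 29/2)−(17, 13)]
   so B = (14, 16)
3. C_x = 4  [C = 2·N−B = 2·(9, 18)−(14, 16)]
4. C_y = 20  [C = 2·N−B = 2·(9, 18)−(14, 16)]
   so C = (4, 20)

B = (14, 16)
C = (4, 20)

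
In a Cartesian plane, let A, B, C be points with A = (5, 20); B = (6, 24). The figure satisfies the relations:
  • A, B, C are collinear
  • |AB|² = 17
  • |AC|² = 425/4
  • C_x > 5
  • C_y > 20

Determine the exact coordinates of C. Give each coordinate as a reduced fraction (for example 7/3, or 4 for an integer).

C = (15/2, 30)

1. C_x = 15/2  [[A, B, C are collinear ⇒ -4x+1y=0] ∩ [|C−(5, 20)|²=425/4]]
2. C_y = 30  [[A, B, C are collinear ⇒ -4x+1y=0] ∩ [|C−(5, 20)|²=425/4]]
   so C = (15/2, 30)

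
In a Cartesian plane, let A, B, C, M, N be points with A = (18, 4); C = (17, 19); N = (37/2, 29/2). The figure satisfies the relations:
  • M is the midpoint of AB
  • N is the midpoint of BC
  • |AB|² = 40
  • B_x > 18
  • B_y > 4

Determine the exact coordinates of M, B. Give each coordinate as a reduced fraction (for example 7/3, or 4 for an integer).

M = (19, 7)
B = (20, 10)

1. B_x = 20  [B = 2·N−C = 2·(37/2, 29/2)−(17, 19)]
2. B_y = 10  [B = 2·N−C = 2·(37/2, 29/2)−(17, 19)]
   so B = (20, 10)
3. M_x = 19  [2·M = A+B = (18, 4)+(20, 10)]
4. M_y = 7  [2·M = A+B = (18, 4)+(20, 10)]
   so M = (19, 7)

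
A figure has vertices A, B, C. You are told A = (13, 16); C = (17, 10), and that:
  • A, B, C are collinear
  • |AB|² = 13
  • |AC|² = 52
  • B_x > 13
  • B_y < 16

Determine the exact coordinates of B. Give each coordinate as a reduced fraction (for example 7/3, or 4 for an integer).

B = (15, 13)

1. B_x = 15  [[A, B, C are collinear ⇒ -6x-4y+142=0] ∩ [|B−(13, 16)|²=13]]
2. B_y = 13  [[A, B, C are collinear ⇒ -6x-4y+142=0] ∩ [|B−(13, 16)|²=13]]
   so B = (15, 13)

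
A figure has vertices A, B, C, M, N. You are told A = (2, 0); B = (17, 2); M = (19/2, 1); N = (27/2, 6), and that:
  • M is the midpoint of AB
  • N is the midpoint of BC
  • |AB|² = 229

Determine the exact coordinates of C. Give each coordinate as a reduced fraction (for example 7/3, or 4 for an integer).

1. C_x = 10  [C = 2·N−B = 2·(27/2, 6)−(17, 2)]
2. C_y = 10  [C = 2·N−B = 2·(27/2, 6)−(17, 2)]
   so C = (10, 10)

C = (10, 10)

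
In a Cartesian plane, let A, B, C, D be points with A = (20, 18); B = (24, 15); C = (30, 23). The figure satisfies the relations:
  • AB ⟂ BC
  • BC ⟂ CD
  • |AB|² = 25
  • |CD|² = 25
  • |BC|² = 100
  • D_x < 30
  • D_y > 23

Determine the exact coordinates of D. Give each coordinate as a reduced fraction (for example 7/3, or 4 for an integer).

1. D_x = 26  [[BC ⟂ CD ⇒ 6x+8y-364=0] ∩ [|D−(30, 23)|²=25]]
2. D_y = 26  [[BC ⟂ CD ⇒ 6x+8y-364=0] ∩ [|D−(30, 23)|²=25]]
   so D = (26, 26)

D = (26, 26)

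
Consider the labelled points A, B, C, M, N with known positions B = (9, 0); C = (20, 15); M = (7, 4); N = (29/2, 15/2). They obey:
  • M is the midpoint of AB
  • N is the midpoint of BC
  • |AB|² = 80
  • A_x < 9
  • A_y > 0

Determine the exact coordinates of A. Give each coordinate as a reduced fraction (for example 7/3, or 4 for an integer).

1. A_x = 5  [A = 2·M−B = 2·(7, 4)−(9, 0)]
2. A_y = 8  [A = 2·M−B = 2·(7, 4)−(9, 0)]
   so A = (5, 8)

A = (5, 8)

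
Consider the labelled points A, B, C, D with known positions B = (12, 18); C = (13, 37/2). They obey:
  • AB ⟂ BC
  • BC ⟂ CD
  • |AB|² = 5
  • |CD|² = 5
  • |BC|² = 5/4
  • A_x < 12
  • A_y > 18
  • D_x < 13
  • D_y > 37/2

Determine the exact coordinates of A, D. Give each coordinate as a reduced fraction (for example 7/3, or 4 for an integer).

A = (11, 20)
D = (12, 41/2)

1. A_x = 11  [[AB ⟂ BC ⇒ -1x-1/2y+21=0] ∩ [|A−(12, 18)|²=5]]
2. A_y = 20  [[AB ⟂ BC ⇒ -1x-1/2y+21=0] ∩ [|A−(12, 18)|²=5]]
   so A = (11, 20)
3. D_x = 12  [[BC ⟂ CD ⇒ 1x+1/2y-89/4=0] ∩ [|D−(13, 37/2)|²=5]]
4. D_y = 41/2  [[BC ⟂ CD ⇒ 1x+1/2y-89/4=0] ∩ [|D−(13, 37/2)|²=5]]
   so D = (12, 41/2)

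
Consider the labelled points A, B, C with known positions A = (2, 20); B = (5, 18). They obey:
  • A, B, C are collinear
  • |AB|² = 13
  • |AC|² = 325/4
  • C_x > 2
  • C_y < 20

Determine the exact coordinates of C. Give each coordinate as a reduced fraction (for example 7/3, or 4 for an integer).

1. C_x = 19/2  [[A, B, C are collinear ⇒ 2x+3y-64=0] ∩ [|C−(2, 20)|²=325/4]]
2. C_y = 15  [[A, B, C are collinear ⇒ 2x+3y-64=0] ∩ [|C−(2, 20)|²=325/4]]
   so C = (19/2, 15)

C = (19/2, 15)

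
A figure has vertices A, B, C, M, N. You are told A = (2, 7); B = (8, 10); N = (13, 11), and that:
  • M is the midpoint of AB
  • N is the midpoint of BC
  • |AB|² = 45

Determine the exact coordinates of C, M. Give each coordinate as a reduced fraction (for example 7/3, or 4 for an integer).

C = (18, 12)
M = (5, 17/2)

1. M_x = 5  [2·M = A+B = (2, 7)+(8, 10)]
2. M_y = 17/2  [2·M = A+B = (2, 7)+(8, 10)]
   so M = (5, 17/2)
3. C_x = 18  [C = 2·N−B = 2·(13, 11)−(8, 10)]
4. C_y = 12  [C = 2·N−B = 2·(13, 11)−(8, 10)]
   so C = (18, 12)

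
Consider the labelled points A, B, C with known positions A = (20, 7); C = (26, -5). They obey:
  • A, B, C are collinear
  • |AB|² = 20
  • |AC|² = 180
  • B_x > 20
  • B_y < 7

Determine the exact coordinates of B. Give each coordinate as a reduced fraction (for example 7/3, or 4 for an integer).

1. B_x = 22  [[A, B, C are collinear ⇒ -12x-6y+282=0] ∩ [|B−(20, 7)|²=20]]
2. B_y = 3  [[A, B, C are collinear ⇒ -12x-6y+282=0] ∩ [|B−(20, 7)|²=20]]
   so B = (22, 3)

B = (22, 3)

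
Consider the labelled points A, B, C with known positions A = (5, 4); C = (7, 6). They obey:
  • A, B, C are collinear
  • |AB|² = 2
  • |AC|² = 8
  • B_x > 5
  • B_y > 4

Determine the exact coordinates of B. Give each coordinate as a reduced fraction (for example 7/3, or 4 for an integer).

1. B_x = 6  [[A, B, C are collinear ⇒ 2x-2y-2=0] ∩ [|B−(5, 4)|²=2]]
2. B_y = 5  [[A, B, C are collinear ⇒ 2x-2y-2=0] ∩ [|B−(5, 4)|²=2]]
   so B = (6, 5)

B = (6, 5)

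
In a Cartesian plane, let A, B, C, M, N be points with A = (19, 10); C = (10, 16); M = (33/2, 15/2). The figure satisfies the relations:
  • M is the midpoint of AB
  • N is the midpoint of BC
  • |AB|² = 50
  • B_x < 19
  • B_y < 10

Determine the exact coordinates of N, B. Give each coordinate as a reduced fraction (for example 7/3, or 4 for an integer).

N = (12, 21/2)
B = (14, 5)

1. B_x = 14  [B = 2·M−A = 2·(33/2, 15/2)−(19, 10)]
2. B_y = 5  [B = 2·M−A = 2·(33/2, 15/2)−(19, 10)]
   so B = (14, 5)
3. N_x = 12  [2·N = B+C = (14, 5)+(10, 16)]
4. N_y = 21/2  [2·N = B+C = (14, 5)+(10, 16)]
   so N = (12, 21/2)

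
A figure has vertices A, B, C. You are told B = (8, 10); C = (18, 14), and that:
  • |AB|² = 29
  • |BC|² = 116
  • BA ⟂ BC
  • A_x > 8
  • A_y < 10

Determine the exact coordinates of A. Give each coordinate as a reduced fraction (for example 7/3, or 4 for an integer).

1. A_x = 10  [[BA ⟂ BC ⇒ 10x+4y-120=0] ∩ [|A−(8, 10)|²=29]]
2. A_y = 5  [[BA ⟂ BC ⇒ 10x+4y-120=0] ∩ [|A−(8, 10)|²=29]]
   so A = (10, 5)

A = (10, 5)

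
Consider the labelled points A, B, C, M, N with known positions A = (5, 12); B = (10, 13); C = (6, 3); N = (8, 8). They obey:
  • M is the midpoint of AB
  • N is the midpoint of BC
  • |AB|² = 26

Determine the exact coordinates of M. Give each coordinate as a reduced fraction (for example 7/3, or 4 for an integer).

1. M_x = 15/2  [2·M = A+B = (5, 12)+(10, 13)]
2. M_y = 25/2  [2·M = A+B = (5, 12)+(10, 13)]
   so M = (15/2, 25/2)

M = (15/2, 25/2)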